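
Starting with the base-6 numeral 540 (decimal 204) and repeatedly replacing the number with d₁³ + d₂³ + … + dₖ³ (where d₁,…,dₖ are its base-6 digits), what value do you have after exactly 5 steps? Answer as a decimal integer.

3

204 = (5,4,0)_6 → 5³ + 4³ + 0³ = 125 + 64 + 0 = 189
189 = (5,1,3)_6 → 5³ + 1³ + 3³ = 125 + 1 + 27 = 153
153 = (4,1,3)_6 → 4³ + 1³ + 3³ = 64 + 1 + 27 = 92
92 = (2,3,2)_6 → 2³ + 3³ + 2³ = 8 + 27 + 8 = 43
43 = (1,1,1)_6 → 1³ + 1³ + 1³ = 1 + 1 + 1 = 3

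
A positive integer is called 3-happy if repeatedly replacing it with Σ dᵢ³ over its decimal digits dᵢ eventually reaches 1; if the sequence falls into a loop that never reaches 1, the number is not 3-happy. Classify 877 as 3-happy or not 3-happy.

877 → 8³ + 7³ + 7³ = 512 + 343 + 343 = 1198
1198 → 1³ + 1³ + 9³ + 8³ = 1 + 1 + 729 + 512 = 1243
1243 → 1³ + 2³ + 4³ + 3³ = 1 + 8 + 64 + 27 = 100
100 → 1³ + 0³ + 0³ = 1 + 0 + 0 = 1  — reached 1.

3-happy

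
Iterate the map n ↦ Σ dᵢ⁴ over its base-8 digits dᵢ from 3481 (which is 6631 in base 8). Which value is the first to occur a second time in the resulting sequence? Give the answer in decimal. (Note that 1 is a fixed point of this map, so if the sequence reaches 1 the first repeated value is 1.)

256

3481 = (6,6,3,1)_8 → 6⁴ + 6⁴ + 3⁴ + 1⁴ = 1296 + 1296 + 81 + 1 = 2674
2674 = (5,1,6,2)_8 → 5⁴ + 1⁴ + 6⁴ + 2⁴ = 625 + 1 + 1296 + 16 = 1938
1938 = (3,6,2,2)_8 → 3⁴ + 6⁴ + 2⁴ + 2⁴ = 81 + 1296 + 16 + 16 = 1409
1409 = (2,6,0,1)_8 → 2⁴ + 6⁴ + 0⁴ + 1⁴ = 16 + 1296 + 0 + 1 = 1313
1313 = (2,4,4,1)_8 → 2⁴ + 4⁴ + 4⁴ + 1⁴ = 16 + 256 + 256 + 1 = 529
529 = (1,0,2,1)_8 → 1⁴ + 0⁴ + 2⁴ + 1⁴ = 1 + 0 + 16 + 1 = 18
18 = (2,2)_8 → 2⁴ + 2⁴ = 16 + 16 = 32
32 = (4,0)_8 → 4⁴ + 0⁴ = 256 + 0 = 256
256 = (4,0,0)_8 → 4⁴ + 0⁴ + 0⁴ = 256 + 0 + 0 = 256  — 256 already appeared earlier.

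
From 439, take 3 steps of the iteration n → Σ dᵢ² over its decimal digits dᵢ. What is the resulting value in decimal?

58

439 → 106
106 → 37
37 → 58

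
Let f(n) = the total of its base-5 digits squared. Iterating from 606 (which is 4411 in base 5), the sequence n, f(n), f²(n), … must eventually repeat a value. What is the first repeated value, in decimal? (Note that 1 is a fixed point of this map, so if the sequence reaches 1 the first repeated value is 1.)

18

606 = (4,4,1,1)_5 → 4² + 4² + 1² + 1² = 16 + 16 + 1 + 1 = 34
34 = (1,1,4)_5 → 1² + 1² + 4² = 1 + 1 + 16 = 18
18 = (3,3)_5 → 3² + 3² = 9 + 9 = 18  — 18 already appeared earlier.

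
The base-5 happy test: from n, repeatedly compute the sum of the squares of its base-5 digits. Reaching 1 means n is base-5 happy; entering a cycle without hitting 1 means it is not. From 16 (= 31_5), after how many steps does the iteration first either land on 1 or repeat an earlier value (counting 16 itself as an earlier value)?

3

16 = (3,1)_5 → 3² + 1² = 10
10 = (2,0)_5 → 2² + 0² = 4
4 = (4)_5 → 4² = 16  — 16 repeats.
That took 3 steps.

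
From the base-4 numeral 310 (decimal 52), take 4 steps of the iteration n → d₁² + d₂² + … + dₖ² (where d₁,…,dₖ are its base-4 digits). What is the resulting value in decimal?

52 = (3,1,0)_4 → 3² + 1² + 0² = 9 + 1 + 0 = 10
10 = (2,2)_4 → 2² + 2² = 4 + 4 = 8
8 = (2,0)_4 → 2² + 0² = 4 + 0 = 4
4 = (1,0)_4 → 1² + 0² = 1 + 0 = 1

1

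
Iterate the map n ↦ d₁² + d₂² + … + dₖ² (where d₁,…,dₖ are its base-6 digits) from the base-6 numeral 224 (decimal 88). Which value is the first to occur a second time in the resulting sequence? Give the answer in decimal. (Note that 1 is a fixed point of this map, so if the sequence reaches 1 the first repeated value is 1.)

20

88 = (2,2,4)_6 → 2² + 2² + 4² = 4 + 4 + 16 = 24
24 = (4,0)_6 → 4² + 0² = 16 + 0 = 16
16 = (2,4)_6 → 2² + 4² = 4 + 16 = 20
20 = (3,2)_6 → 3² + 2² = 9 + 4 = 13
13 = (2,1)_6 → 2² + 1² = 4 + 1 = 5
5 = (5)_6 → 5² = 25
25 = (4,1)_6 → 4² + 1² = 16 + 1 = 17
17 = (2,5)_6 → 2² + 5² = 4 + 25 = 29
29 = (4,5)_6 → 4² + 5² = 16 + 25 = 41
41 = (1,0,5)_6 → 1² + 0² + 5² = 1 + 0 + 25 = 26
26 = (4,2)_6 → 4² + 2² = 16 + 4 = 20  — 20 already appeared earlier.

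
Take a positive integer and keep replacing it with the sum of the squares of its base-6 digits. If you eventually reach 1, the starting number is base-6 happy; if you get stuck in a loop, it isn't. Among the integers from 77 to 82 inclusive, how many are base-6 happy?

1

77: 77 → 29 → 41 → 26 → 20 → 13 → 5 → 25 → 17 → 29  (repeats 29)
78: 78 → 5 → 25 → 17 → 29 → 41 → 26 → 20 → 13 → 5  (repeats 5)
79: 79 → 6 → 1  (reaches 1)
80: 80 → 9 → 10 → 17 → 29 → 41 → 26 → 20 → 13 → 5 → 25 → 17  (repeats 17)
81: 81 → 14 → 8 → 5 → 25 → 17 → 29 → 41 → 26 → 20 → 13 → 5  (repeats 5)
82: 82 → 21 → 18 → 9 → 10 → 17 → 29 → 41 → 26 → 20 → 13 → 5 → 25 → 17  (repeats 17)
base-6 happy: 79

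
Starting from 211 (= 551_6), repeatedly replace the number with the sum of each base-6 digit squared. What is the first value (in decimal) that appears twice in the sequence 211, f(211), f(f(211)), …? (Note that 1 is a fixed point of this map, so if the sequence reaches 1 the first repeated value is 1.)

5

211 = (5,5,1)_6 → 51
51 = (1,2,3)_6 → 14
14 = (2,2)_6 → 8
8 = (1,2)_6 → 5
5 = (5)_6 → 25
25 = (4,1)_6 → 17
17 = (2,5)_6 → 29
29 = (4,5)_6 → 41
41 = (1,0,5)_6 → 26
26 = (4,2)_6 → 20
20 = (3,2)_6 → 13
13 = (2,1)_6 → 5  — 5 already appeared earlier.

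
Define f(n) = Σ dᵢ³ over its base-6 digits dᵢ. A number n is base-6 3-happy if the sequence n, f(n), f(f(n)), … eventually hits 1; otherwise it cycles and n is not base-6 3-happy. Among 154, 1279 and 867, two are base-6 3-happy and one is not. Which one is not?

154: 154 → 129 → 81 → 36 → 1  — reaches 1 (base-6 3-happy)
1279: 1279 → 278 → 74 → 16 → 72 → 8 → 9 → 28 → 128 → 62 → 73 → 9  — repeats 9 (not base-6 3-happy)
867: 867 → 91 → 36 → 1  — reaches 1 (base-6 3-happy)

1279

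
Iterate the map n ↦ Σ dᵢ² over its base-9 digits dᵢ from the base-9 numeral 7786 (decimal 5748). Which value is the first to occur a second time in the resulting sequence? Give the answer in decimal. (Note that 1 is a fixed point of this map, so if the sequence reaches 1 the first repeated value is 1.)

50

5748 = (7,7,8,6)_9 → 7² + 7² + 8² + 6² = 198
198 = (2,4,0)_9 → 2² + 4² + 0² = 20
20 = (2,2)_9 → 2² + 2² = 8
8 = (8)_9 → 8² = 64
64 = (7,1)_9 → 7² + 1² = 50
50 = (5,5)_9 → 5² + 5² = 50  — 50 already appeared earlier.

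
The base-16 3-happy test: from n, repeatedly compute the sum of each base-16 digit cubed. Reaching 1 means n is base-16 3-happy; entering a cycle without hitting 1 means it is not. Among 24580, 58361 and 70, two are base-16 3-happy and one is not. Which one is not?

58361

24580: 24580 → 280 → 514 → 16 → 1  — reaches 1 (base-16 3-happy)
58361: 58361 → 6875 → 4529 → 1334 → 368 → 344 → 638 → 3095 → 2072 → 1025 → 65 → 65  — repeats 65 (not base-16 3-happy)
70: 70 → 280 → 514 → 16 → 1  — reaches 1 (base-16 3-happy)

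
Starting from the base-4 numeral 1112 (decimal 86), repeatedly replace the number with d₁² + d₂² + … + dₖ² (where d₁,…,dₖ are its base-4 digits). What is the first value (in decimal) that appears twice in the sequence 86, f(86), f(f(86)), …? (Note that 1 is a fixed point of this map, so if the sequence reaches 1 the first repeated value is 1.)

1

86 = (1,1,1,2)_4 → 1² + 1² + 1² + 2² = 7
7 = (1,3)_4 → 1² + 3² = 10
10 = (2,2)_4 → 2² + 2² = 8
8 = (2,0)_4 → 2² + 0² = 4
4 = (1,0)_4 → 1² + 0² = 1  — reached the fixed point 1.
1 → 1, so 1 is the first repeated value.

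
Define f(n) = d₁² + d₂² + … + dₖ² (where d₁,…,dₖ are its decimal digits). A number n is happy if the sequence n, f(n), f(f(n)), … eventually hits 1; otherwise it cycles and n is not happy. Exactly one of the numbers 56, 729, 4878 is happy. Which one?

4878

56: 56 → 61 → 37 → 58 → 89 → 145 → 42 → 20 → 4 → 16 → 37  — repeats 37 (not happy)
729: 729 → 134 → 26 → 40 → 16 → 37 → 58 → 89 → 145 → 42 → 20 → 4 → 16  — repeats 16 (not happy)
4878: 4878 → 193 → 91 → 82 → 68 → 100 → 1  — reaches 1 (happy)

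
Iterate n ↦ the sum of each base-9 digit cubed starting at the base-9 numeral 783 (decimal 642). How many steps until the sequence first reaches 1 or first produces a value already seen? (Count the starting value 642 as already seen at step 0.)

5

642 = (7,8,3)_9 → 882
882 = (1,1,8,0)_9 → 514
514 = (6,3,1)_9 → 244
244 = (3,0,1)_9 → 28
28 = (3,1)_9 → 28  — 28 repeats.
That took 5 steps.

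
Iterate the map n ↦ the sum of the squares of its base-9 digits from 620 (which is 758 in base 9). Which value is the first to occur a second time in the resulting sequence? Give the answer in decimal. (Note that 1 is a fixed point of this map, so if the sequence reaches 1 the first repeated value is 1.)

620 = (7,5,8)_9 → 7² + 5² + 8² = 138
138 = (1,6,3)_9 → 1² + 6² + 3² = 46
46 = (5,1)_9 → 5² + 1² = 26
26 = (2,8)_9 → 2² + 8² = 68
68 = (7,5)_9 → 7² + 5² = 74
74 = (8,2)_9 → 8² + 2² = 68  — 68 already appeared earlier.

68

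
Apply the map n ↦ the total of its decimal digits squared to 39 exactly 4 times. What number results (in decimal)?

61

39 → 3² + 9² = 9 + 81 = 90
90 → 9² + 0² = 81 + 0 = 81
81 → 8² + 1² = 64 + 1 = 65
65 → 6² + 5² = 36 + 25 = 61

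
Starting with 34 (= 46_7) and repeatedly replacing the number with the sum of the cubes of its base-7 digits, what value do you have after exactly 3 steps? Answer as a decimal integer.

250

34 = (4,6)_7 → 4³ + 6³ = 280
280 = (5,5,0)_7 → 5³ + 5³ + 0³ = 250
250 = (5,0,5)_7 → 5³ + 0³ + 5³ = 250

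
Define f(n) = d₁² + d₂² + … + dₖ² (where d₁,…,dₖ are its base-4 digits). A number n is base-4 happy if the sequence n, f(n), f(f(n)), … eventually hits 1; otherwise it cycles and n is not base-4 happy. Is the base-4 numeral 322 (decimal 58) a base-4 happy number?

58 = (3,2,2)_4 → 3² + 2² + 2² = 17
17 = (1,0,1)_4 → 1² + 0² + 1² = 2
2 = (2)_4 → 2² = 4
4 = (1,0)_4 → 1² + 0² = 1  — reached 1.

base-4 happy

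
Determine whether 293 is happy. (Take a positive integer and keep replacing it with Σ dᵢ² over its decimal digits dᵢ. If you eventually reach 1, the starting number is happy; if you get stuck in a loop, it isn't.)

293 → 2² + 9² + 3² = 4 + 81 + 9 = 94
94 → 9² + 4² = 81 + 16 = 97
97 → 9² + 7² = 81 + 49 = 130
130 → 1² + 3² + 0² = 1 + 9 + 0 = 10
10 → 1² + 0² = 1 + 0 = 1  — reached 1.

happy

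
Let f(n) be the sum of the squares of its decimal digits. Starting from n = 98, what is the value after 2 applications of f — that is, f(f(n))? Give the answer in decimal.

98 → 145
145 → 42

42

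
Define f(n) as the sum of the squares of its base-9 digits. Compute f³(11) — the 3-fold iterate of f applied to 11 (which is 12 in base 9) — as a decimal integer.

11 = (1,2)_9 → 1² + 2² = 5
5 = (5)_9 → 5² = 25
25 = (2,7)_9 → 2² + 7² = 53

53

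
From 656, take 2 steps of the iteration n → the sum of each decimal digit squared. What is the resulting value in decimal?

656 → 97
97 → 130

130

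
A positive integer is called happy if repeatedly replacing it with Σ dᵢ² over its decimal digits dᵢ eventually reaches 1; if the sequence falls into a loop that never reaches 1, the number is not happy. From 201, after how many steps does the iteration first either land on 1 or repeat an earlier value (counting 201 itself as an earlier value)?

201 → 2² + 0² + 1² = 4 + 0 + 1 = 5
5 → 5² = 25
25 → 2² + 5² = 4 + 25 = 29
29 → 2² + 9² = 4 + 81 = 85
85 → 8² + 5² = 64 + 25 = 89
89 → 8² + 9² = 64 + 81 = 145
145 → 1² + 4² + 5² = 1 + 16 + 25 = 42
42 → 4² + 2² = 16 + 4 = 20
20 → 2² + 0² = 4 + 0 = 4
4 → 4² = 16
16 → 1² + 6² = 1 + 36 = 37
37 → 3² + 7² = 9 + 49 = 58
58 → 5² + 8² = 25 + 64 = 89  — 89 repeats.
That took 13 steps.

13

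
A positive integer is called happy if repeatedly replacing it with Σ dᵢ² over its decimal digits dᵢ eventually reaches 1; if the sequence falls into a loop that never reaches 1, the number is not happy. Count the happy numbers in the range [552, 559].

552: 552 → 54 → 41 → 17 → 50 → 25 → 29 → 85 → 89 → 145 → 42 → 20 → 4 → 16 → 37 → 58 → 89  (repeats 89)
553: 553 → 59 → 106 → 37 → 58 → 89 → 145 → 42 → 20 → 4 → 16 → 37  (repeats 37)
554: 554 → 66 → 72 → 53 → 34 → 25 → 29 → 85 → 89 → 145 → 42 → 20 → 4 → 16 → 37 → 58 → 89  (repeats 89)
555: 555 → 75 → 74 → 65 → 61 → 37 → 58 → 89 → 145 → 42 → 20 → 4 → 16 → 37  (repeats 37)
556: 556 → 86 → 100 → 1  (reaches 1)
557: 557 → 99 → 162 → 41 → 17 → 50 → 25 → 29 → 85 → 89 → 145 → 42 → 20 → 4 → 16 → 37 → 58 → 89  (repeats 89)
558: 558 → 114 → 18 → 65 → 61 → 37 → 58 → 89 → 145 → 42 → 20 → 4 → 16 → 37  (repeats 37)
559: 559 → 131 → 11 → 2 → 4 → 16 → 37 → 58 → 89 → 145 → 42 → 20 → 4  (repeats 4)
happy: 556

1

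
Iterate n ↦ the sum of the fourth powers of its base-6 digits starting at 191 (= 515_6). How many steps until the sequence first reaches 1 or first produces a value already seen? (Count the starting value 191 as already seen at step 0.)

191 = (5,1,5)_6 → 1251
1251 = (5,4,4,3)_6 → 1218
1218 = (5,3,5,0)_6 → 1331
1331 = (1,0,0,5,5)_6 → 1251  — 1251 repeats.
That took 4 steps.

4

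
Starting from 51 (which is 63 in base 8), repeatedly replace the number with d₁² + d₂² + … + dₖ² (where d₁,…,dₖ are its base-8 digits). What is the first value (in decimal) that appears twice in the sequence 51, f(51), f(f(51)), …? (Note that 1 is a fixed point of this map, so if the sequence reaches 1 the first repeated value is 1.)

25

51 = (6,3)_8 → 6² + 3² = 36 + 9 = 45
45 = (5,5)_8 → 5² + 5² = 25 + 25 = 50
50 = (6,2)_8 → 6² + 2² = 36 + 4 = 40
40 = (5,0)_8 → 5² + 0² = 25 + 0 = 25
25 = (3,1)_8 → 3² + 1² = 9 + 1 = 10
10 = (1,2)_8 → 1² + 2² = 1 + 4 = 5
5 = (5)_8 → 5² = 25  — 25 already appeared earlier.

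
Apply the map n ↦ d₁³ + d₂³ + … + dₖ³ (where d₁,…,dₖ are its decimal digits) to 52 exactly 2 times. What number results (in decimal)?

55

52 → 133
133 → 55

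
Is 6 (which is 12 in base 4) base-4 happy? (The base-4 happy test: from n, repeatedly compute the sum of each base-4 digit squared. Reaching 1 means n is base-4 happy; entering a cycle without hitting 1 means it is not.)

base-4 happy

6 = (1,2)_4 → 1² + 2² = 1 + 4 = 5
5 = (1,1)_4 → 1² + 1² = 1 + 1 = 2
2 = (2)_4 → 2² = 4
4 = (1,0)_4 → 1² + 0² = 1 + 0 = 1  — reached 1.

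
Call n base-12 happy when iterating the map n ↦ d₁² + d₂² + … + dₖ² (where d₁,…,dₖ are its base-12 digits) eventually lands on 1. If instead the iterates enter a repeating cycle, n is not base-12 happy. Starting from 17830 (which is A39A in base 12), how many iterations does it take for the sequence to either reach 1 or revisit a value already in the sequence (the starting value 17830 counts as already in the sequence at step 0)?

17830 = (10,3,9,10)_12 → 10² + 3² + 9² + 10² = 100 + 9 + 81 + 100 = 290
290 = (2,0,2)_12 → 2² + 0² + 2² = 4 + 0 + 4 = 8
8 = (8)_12 → 8² = 64
64 = (5,4)_12 → 5² + 4² = 25 + 16 = 41
41 = (3,5)_12 → 3² + 5² = 9 + 25 = 34
34 = (2,10)_12 → 2² + 10² = 4 + 100 = 104
104 = (8,8)_12 → 8² + 8² = 64 + 64 = 128
128 = (10,8)_12 → 10² + 8² = 100 + 64 = 164
164 = (1,1,8)_12 → 1² + 1² + 8² = 1 + 1 + 64 = 66
66 = (5,6)_12 → 5² + 6² = 25 + 36 = 61
61 = (5,1)_12 → 5² + 1² = 25 + 1 = 26
26 = (2,2)_12 → 2² + 2² = 4 + 4 = 8  — 8 repeats.
That took 12 steps.

12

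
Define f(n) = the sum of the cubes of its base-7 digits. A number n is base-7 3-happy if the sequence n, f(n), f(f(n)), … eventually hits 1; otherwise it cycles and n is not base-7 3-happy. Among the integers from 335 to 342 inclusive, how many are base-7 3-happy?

335: 335 → 557 → 137 → 197 → 65 → 17 → 35 → 125 → 251 → 341 → 557  — not base-7 3-happy
336: 336 → 432 → 252 → 126 → 72 → 36 → 126  — not base-7 3-happy
337: 337 → 433 → 343 → 1  — base-7 3-happy
338: 338 → 440 → 434 → 218 → 92 → 218  — not base-7 3-happy
339: 339 → 459 → 81 → 129 → 99 → 9 → 9  — not base-7 3-happy
340: 340 → 496 → 244 → 496  — not base-7 3-happy
341: 341 → 557 → 137 → 197 → 65 → 17 → 35 → 125 → 251 → 341  — not base-7 3-happy
342: 342 → 648 → 282 → 258 → 342  — not base-7 3-happy
base-7 3-happy: 337

1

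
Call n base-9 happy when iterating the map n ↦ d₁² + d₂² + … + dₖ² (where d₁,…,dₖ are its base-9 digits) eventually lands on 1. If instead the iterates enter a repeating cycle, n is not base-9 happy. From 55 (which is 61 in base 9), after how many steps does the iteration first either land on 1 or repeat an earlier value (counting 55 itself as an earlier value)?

6

55 = (6,1)_9 → 6² + 1² = 37
37 = (4,1)_9 → 4² + 1² = 17
17 = (1,8)_9 → 1² + 8² = 65
65 = (7,2)_9 → 7² + 2² = 53
53 = (5,8)_9 → 5² + 8² = 89
89 = (1,0,8)_9 → 1² + 0² + 8² = 65  — 65 repeats.
That took 6 steps.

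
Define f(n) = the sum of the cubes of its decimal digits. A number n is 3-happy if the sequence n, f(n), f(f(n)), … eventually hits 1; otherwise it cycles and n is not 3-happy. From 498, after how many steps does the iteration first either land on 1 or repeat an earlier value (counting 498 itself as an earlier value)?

498 → 4³ + 9³ + 8³ = 1305
1305 → 1³ + 3³ + 0³ + 5³ = 153
153 → 1³ + 5³ + 3³ = 153  — 153 repeats.
That took 3 steps.

3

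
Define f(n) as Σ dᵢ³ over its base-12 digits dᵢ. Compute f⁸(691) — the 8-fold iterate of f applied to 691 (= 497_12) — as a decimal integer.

512

691 = (4,9,7)_12 → 4³ + 9³ + 7³ = 1136
1136 = (7,10,8)_12 → 7³ + 10³ + 8³ = 1855
1855 = (1,0,10,7)_12 → 1³ + 0³ + 10³ + 7³ = 1344
1344 = (9,4,0)_12 → 9³ + 4³ + 0³ = 793
793 = (5,6,1)_12 → 5³ + 6³ + 1³ = 342
342 = (2,4,6)_12 → 2³ + 4³ + 6³ = 288
288 = (2,0,0)_12 → 2³ + 0³ + 0³ = 8
8 = (8)_12 → 8³ = 512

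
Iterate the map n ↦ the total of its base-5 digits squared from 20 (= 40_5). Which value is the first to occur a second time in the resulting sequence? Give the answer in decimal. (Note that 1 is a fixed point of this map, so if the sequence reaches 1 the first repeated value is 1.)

20 = (4,0)_5 → 4² + 0² = 16
16 = (3,1)_5 → 3² + 1² = 10
10 = (2,0)_5 → 2² + 0² = 4
4 = (4)_5 → 4² = 16  — 16 already appeared earlier.

16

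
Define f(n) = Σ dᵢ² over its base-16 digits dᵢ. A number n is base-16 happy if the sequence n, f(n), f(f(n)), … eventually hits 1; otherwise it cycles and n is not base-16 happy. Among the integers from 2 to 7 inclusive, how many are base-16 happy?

3

2: 2 → 4 → 16 → 1  (reaches 1)
3: 3 → 9 → 81 → 26 → 101 → 61 → 178 → 125 → 218 → 269 → 170 → 200 → 208 → 169 → 181 → 146 → 85 → 50 → 13 → 169  (repeats 169)
4: 4 → 16 → 1  (reaches 1)
5: 5 → 25 → 82 → 29 → 170 → 200 → 208 → 169 → 181 → 146 → 85 → 50 → 13 → 169  (repeats 169)
6: 6 → 36 → 20 → 17 → 2 → 4 → 16 → 1  (reaches 1)
7: 7 → 49 → 10 → 100 → 52 → 25 → 82 → 29 → 170 → 200 → 208 → 169 → 181 → 146 → 85 → 50 → 13 → 169  (repeats 169)
base-16 happy: 2, 4, 6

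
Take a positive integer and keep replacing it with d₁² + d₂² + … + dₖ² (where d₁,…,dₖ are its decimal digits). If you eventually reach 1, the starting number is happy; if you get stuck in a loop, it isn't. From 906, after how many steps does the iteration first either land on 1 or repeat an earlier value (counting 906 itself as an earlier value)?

906 → 9² + 0² + 6² = 117
117 → 1² + 1² + 7² = 51
51 → 5² + 1² = 26
26 → 2² + 6² = 40
40 → 4² + 0² = 16
16 → 1² + 6² = 37
37 → 3² + 7² = 58
58 → 5² + 8² = 89
89 → 8² + 9² = 145
145 → 1² + 4² + 5² = 42
42 → 4² + 2² = 20
20 → 2² + 0² = 4
4 → 4² = 16  — 16 repeats.
That took 13 steps.

13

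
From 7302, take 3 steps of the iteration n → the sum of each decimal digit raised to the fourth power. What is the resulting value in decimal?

13139

7302 → 7⁴ + 3⁴ + 0⁴ + 2⁴ = 2401 + 81 + 0 + 16 = 2498
2498 → 2⁴ + 4⁴ + 9⁴ + 8⁴ = 16 + 256 + 6561 + 4096 = 10929
10929 → 1⁴ + 0⁴ + 9⁴ + 2⁴ + 9⁴ = 1 + 0 + 6561 + 16 + 6561 = 13139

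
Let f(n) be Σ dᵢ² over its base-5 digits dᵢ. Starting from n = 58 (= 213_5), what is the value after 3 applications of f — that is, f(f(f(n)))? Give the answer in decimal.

58 = (2,1,3)_5 → 2² + 1² + 3² = 14
14 = (2,4)_5 → 2² + 4² = 20
20 = (4,0)_5 → 4² + 0² = 16

16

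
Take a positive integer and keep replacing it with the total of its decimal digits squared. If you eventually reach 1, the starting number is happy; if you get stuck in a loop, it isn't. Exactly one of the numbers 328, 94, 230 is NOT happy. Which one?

328

328: 328 → 77 → 98 → 145 → 42 → 20 → 4 → 16 → 37 → 58 → 89 → 145  — repeats 145 (not happy)
94: 94 → 97 → 130 → 10 → 1  — reaches 1 (happy)
230: 230 → 13 → 10 → 1  — reaches 1 (happy)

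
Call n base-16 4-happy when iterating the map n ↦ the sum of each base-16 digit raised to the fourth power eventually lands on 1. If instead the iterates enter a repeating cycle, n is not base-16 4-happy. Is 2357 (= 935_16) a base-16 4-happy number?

not base-16 4-happy

2357 = (9,3,5)_16 → 9⁴ + 3⁴ + 5⁴ = 7267
7267 = (1,12,6,3)_16 → 1⁴ + 12⁴ + 6⁴ + 3⁴ = 22114
22114 = (5,6,6,2)_16 → 5⁴ + 6⁴ + 6⁴ + 2⁴ = 3233
3233 = (12,10,1)_16 → 12⁴ + 10⁴ + 1⁴ = 30737
30737 = (7,8,1,1)_16 → 7⁴ + 8⁴ + 1⁴ + 1⁴ = 6499
6499 = (1,9,6,3)_16 → 1⁴ + 9⁴ + 6⁴ + 3⁴ = 7939
7939 = (1,15,0,3)_16 → 1⁴ + 15⁴ + 0⁴ + 3⁴ = 50707
50707 = (12,6,1,3)_16 → 12⁴ + 6⁴ + 1⁴ + 3⁴ = 22114  — 22114 already seen; the sequence cycles without reaching 1.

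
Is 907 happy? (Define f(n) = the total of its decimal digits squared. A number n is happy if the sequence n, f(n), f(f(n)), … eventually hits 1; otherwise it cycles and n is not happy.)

happy

907 → 130
130 → 10
10 → 1  — reached 1.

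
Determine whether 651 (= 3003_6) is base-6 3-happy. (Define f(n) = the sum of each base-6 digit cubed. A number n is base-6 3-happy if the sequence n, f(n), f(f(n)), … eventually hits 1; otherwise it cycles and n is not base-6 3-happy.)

not base-6 3-happy

651 = (3,0,0,3)_6 → 54
54 = (1,3,0)_6 → 28
28 = (4,4)_6 → 128
128 = (3,3,2)_6 → 62
62 = (1,4,2)_6 → 73
73 = (2,0,1)_6 → 9
9 = (1,3)_6 → 28  — 28 already seen; the sequence cycles without reaching 1.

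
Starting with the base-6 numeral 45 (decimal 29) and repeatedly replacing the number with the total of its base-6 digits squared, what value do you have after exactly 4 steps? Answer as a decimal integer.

29 = (4,5)_6 → 4² + 5² = 16 + 25 = 41
41 = (1,0,5)_6 → 1² + 0² + 5² = 1 + 0 + 25 = 26
26 = (4,2)_6 → 4² + 2² = 16 + 4 = 20
20 = (3,2)_6 → 3² + 2² = 9 + 4 = 13

13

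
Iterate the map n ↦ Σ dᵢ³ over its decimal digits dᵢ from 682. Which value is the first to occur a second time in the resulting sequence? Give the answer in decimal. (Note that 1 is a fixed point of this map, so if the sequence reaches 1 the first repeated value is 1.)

370

682 → 6³ + 8³ + 2³ = 736
736 → 7³ + 3³ + 6³ = 586
586 → 5³ + 8³ + 6³ = 853
853 → 8³ + 5³ + 3³ = 664
664 → 6³ + 6³ + 4³ = 496
496 → 4³ + 9³ + 6³ = 1009
1009 → 1³ + 0³ + 0³ + 9³ = 730
730 → 7³ + 3³ + 0³ = 370
370 → 3³ + 7³ + 0³ = 370  — 370 already appeared earlier.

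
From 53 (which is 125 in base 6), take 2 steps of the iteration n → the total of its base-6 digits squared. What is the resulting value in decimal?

53 = (1,2,5)_6 → 1² + 2² + 5² = 30
30 = (5,0)_6 → 5² + 0² = 25

25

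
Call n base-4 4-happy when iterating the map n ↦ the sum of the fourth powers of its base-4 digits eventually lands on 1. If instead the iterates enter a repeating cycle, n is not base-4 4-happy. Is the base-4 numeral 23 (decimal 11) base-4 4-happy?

base-4 4-happy

11 = (2,3)_4 → 2⁴ + 3⁴ = 16 + 81 = 97
97 = (1,2,0,1)_4 → 1⁴ + 2⁴ + 0⁴ + 1⁴ = 1 + 16 + 0 + 1 = 18
18 = (1,0,2)_4 → 1⁴ + 0⁴ + 2⁴ = 1 + 0 + 16 = 17
17 = (1,0,1)_4 → 1⁴ + 0⁴ + 1⁴ = 1 + 0 + 1 = 2
2 = (2)_4 → 2⁴ = 16
16 = (1,0,0)_4 → 1⁴ + 0⁴ + 0⁴ = 1 + 0 + 0 = 1  — reached 1.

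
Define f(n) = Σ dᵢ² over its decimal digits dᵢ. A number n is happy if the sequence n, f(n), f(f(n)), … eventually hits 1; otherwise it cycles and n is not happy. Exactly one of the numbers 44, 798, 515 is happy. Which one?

44

44: 44 → 32 → 13 → 10 → 1  — reaches 1 (happy)
798: 798 → 194 → 98 → 145 → 42 → 20 → 4 → 16 → 37 → 58 → 89 → 145  — repeats 145 (not happy)
515: 515 → 51 → 26 → 40 → 16 → 37 → 58 → 89 → 145 → 42 → 20 → 4 → 16  — repeats 16 (not happy)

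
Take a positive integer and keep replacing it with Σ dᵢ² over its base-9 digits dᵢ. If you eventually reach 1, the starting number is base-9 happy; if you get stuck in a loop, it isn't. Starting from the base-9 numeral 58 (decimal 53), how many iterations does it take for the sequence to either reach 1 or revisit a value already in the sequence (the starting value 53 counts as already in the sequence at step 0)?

3

53 = (5,8)_9 → 89
89 = (1,0,8)_9 → 65
65 = (7,2)_9 → 53  — 53 repeats.
That took 3 steps.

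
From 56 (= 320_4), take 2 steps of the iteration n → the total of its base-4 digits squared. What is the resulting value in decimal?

10

56 = (3,2,0)_4 → 13
13 = (3,1)_4 → 10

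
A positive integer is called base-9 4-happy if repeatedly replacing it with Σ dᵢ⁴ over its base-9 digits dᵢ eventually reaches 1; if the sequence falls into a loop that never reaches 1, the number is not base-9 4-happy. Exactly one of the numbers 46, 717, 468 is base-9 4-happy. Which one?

46: 46 → 626 → 4322 → 4818 → 2258 → 6578 → 4098 → 1956 → 1394 → 8194 → 290 → 722 → 8208 → 114 → 1378 → 4098  — repeats 4098 (not base-9 4-happy)
717: 717 → 7793 → 5395 → 3363 → 2433 → 243 → 81 → 1  — reaches 1 (base-9 4-happy)
468: 468 → 3026 → 354 → 418 → 882 → 4098 → 1956 → 1394 → 8194 → 290 → 722 → 8208 → 114 → 1378 → 4098  — repeats 4098 (not base-9 4-happy)

717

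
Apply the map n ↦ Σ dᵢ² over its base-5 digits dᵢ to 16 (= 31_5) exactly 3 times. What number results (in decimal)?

16 = (3,1)_5 → 3² + 1² = 10
10 = (2,0)_5 → 2² + 0² = 4
4 = (4)_5 → 4² = 16

16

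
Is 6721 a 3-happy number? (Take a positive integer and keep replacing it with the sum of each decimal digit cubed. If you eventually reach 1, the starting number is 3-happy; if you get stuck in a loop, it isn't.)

not 3-happy

6721 → 6³ + 7³ + 2³ + 1³ = 568
568 → 5³ + 6³ + 8³ = 853
853 → 8³ + 5³ + 3³ = 664
664 → 6³ + 6³ + 4³ = 496
496 → 4³ + 9³ + 6³ = 1009
1009 → 1³ + 0³ + 0³ + 9³ = 730
730 → 7³ + 3³ + 0³ = 370
370 → 3³ + 7³ + 0³ = 370  — 370 already seen; the sequence cycles without reaching 1.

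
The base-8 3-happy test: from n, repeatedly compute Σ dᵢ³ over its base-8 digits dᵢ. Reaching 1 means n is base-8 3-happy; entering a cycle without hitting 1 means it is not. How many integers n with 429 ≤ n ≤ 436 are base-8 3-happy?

1

429: 429 → 466 → 359 → 532 → 73 → 3 → 27 → 54 → 432 → 432  — not base-8 3-happy
430: 430 → 557 → 251 → 397 → 342 → 349 → 277 → 197 → 152 → 35 → 91 → 55 → 559 → 469 → 476 → 434 → 440 → 559  — not base-8 3-happy
431: 431 → 684 → 198 → 243 → 270 → 281 → 92 → 92  — not base-8 3-happy
432: 432 → 432  — not base-8 3-happy
433: 433 → 433  — not base-8 3-happy
434: 434 → 440 → 559 → 469 → 476 → 434  — not base-8 3-happy
435: 435 → 459 → 371 → 368 → 341 → 258 → 72 → 2 → 8 → 1  — base-8 3-happy
436: 436 → 496 → 559 → 469 → 476 → 434 → 440 → 559  — not base-8 3-happy
base-8 3-happy: 435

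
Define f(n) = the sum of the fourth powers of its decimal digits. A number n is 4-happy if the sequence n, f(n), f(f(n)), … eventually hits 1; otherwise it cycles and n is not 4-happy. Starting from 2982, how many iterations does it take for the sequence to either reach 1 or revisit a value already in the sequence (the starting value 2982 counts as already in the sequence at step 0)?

9

2982 → 2⁴ + 9⁴ + 8⁴ + 2⁴ = 16 + 6561 + 4096 + 16 = 10689
10689 → 1⁴ + 0⁴ + 6⁴ + 8⁴ + 9⁴ = 1 + 0 + 1296 + 4096 + 6561 = 11954
11954 → 1⁴ + 1⁴ + 9⁴ + 5⁴ + 4⁴ = 1 + 1 + 6561 + 625 + 256 = 7444
7444 → 7⁴ + 4⁴ + 4⁴ + 4⁴ = 2401 + 256 + 256 + 256 = 3169
3169 → 3⁴ + 1⁴ + 6⁴ + 9⁴ = 81 + 1 + 1296 + 6561 = 7939
7939 → 7⁴ + 9⁴ + 3⁴ + 9⁴ = 2401 + 6561 + 81 + 6561 = 15604
15604 → 1⁴ + 5⁴ + 6⁴ + 0⁴ + 4⁴ = 1 + 625 + 1296 + 0 + 256 = 2178
2178 → 2⁴ + 1⁴ + 7⁴ + 8⁴ = 16 + 1 + 2401 + 4096 = 6514
6514 → 6⁴ + 5⁴ + 1⁴ + 4⁴ = 1296 + 625 + 1 + 256 = 2178  — 2178 repeats.
That took 9 steps.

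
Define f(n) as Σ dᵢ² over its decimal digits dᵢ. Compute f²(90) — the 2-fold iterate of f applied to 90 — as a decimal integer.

90 → 9² + 0² = 81
81 → 8² + 1² = 65

65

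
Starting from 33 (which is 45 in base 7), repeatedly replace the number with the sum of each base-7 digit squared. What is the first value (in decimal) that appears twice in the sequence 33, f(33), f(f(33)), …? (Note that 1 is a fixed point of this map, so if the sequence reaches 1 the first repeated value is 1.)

33 = (4,5)_7 → 4² + 5² = 16 + 25 = 41
41 = (5,6)_7 → 5² + 6² = 25 + 36 = 61
61 = (1,1,5)_7 → 1² + 1² + 5² = 1 + 1 + 25 = 27
27 = (3,6)_7 → 3² + 6² = 9 + 36 = 45
45 = (6,3)_7 → 6² + 3² = 36 + 9 = 45  — 45 already appeared earlier.

45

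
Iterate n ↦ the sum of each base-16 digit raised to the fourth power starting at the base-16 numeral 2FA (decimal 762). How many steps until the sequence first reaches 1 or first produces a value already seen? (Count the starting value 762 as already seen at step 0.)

9

762 = (2,15,10)_16 → 60641
60641 = (14,12,14,1)_16 → 97569
97569 = (1,7,13,2,1)_16 → 30980
30980 = (7,9,0,4)_16 → 9218
9218 = (2,4,0,2)_16 → 288
288 = (1,2,0)_16 → 17
17 = (1,1)_16 → 2
2 = (2)_16 → 16
16 = (1,0)_16 → 1  — reached 1.
That took 9 steps.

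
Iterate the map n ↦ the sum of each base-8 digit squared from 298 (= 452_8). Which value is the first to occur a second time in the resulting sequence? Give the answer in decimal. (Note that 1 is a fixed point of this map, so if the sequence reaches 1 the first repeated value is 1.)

298 = (4,5,2)_8 → 4² + 5² + 2² = 16 + 25 + 4 = 45
45 = (5,5)_8 → 5² + 5² = 25 + 25 = 50
50 = (6,2)_8 → 6² + 2² = 36 + 4 = 40
40 = (5,0)_8 → 5² + 0² = 25 + 0 = 25
25 = (3,1)_8 → 3² + 1² = 9 + 1 = 10
10 = (1,2)_8 → 1² + 2² = 1 + 4 = 5
5 = (5)_8 → 5² = 25  — 25 already appeared earlier.

25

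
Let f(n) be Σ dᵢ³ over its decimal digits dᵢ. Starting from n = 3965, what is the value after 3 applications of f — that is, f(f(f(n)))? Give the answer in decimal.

3965 → 3³ + 9³ + 6³ + 5³ = 1097
1097 → 1³ + 0³ + 9³ + 7³ = 1073
1073 → 1³ + 0³ + 7³ + 3³ = 371

371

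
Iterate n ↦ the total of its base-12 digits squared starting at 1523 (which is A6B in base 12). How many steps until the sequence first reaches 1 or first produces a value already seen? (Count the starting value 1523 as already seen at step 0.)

6

1523 = (10,6,11)_12 → 10² + 6² + 11² = 257
257 = (1,9,5)_12 → 1² + 9² + 5² = 107
107 = (8,11)_12 → 8² + 11² = 185
185 = (1,3,5)_12 → 1² + 3² + 5² = 35
35 = (2,11)_12 → 2² + 11² = 125
125 = (10,5)_12 → 10² + 5² = 125  — 125 repeats.
That took 6 steps.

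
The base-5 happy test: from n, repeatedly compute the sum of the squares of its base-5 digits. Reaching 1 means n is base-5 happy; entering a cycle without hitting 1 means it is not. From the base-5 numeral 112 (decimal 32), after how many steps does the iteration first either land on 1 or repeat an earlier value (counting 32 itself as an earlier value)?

6

32 = (1,1,2)_5 → 1² + 1² + 2² = 6
6 = (1,1)_5 → 1² + 1² = 2
2 = (2)_5 → 2² = 4
4 = (4)_5 → 4² = 16
16 = (3,1)_5 → 3² + 1² = 10
10 = (2,0)_5 → 2² + 0² = 4  — 4 repeats.
That took 6 steps.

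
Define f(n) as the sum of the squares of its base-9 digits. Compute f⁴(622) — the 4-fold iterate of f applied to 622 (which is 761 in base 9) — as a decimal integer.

622 = (7,6,1)_9 → 7² + 6² + 1² = 86
86 = (1,0,5)_9 → 1² + 0² + 5² = 26
26 = (2,8)_9 → 2² + 8² = 68
68 = (7,5)_9 → 7² + 5² = 74

74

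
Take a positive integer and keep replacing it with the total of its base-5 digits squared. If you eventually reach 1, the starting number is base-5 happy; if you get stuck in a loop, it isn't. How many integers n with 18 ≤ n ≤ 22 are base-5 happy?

18: 18 → 18  — not base-5 happy
19: 19 → 25 → 1  — base-5 happy
20: 20 → 16 → 10 → 4 → 16  — not base-5 happy
21: 21 → 17 → 13 → 13  — not base-5 happy
22: 22 → 20 → 16 → 10 → 4 → 16  — not base-5 happy
base-5 happy: 19

1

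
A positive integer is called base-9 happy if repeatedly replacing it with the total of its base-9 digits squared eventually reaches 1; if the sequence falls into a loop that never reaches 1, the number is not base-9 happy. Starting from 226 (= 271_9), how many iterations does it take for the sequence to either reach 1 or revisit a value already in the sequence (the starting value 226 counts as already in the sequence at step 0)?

5

226 = (2,7,1)_9 → 2² + 7² + 1² = 54
54 = (6,0)_9 → 6² + 0² = 36
36 = (4,0)_9 → 4² + 0² = 16
16 = (1,7)_9 → 1² + 7² = 50
50 = (5,5)_9 → 5² + 5² = 50  — 50 repeats.
That took 5 steps.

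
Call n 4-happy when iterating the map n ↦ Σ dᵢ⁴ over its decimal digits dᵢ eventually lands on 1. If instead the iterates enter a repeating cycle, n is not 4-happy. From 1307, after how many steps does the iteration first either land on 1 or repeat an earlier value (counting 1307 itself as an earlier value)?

1307 → 1⁴ + 3⁴ + 0⁴ + 7⁴ = 2483
2483 → 2⁴ + 4⁴ + 8⁴ + 3⁴ = 4449
4449 → 4⁴ + 4⁴ + 4⁴ + 9⁴ = 7329
7329 → 7⁴ + 3⁴ + 2⁴ + 9⁴ = 9059
9059 → 9⁴ + 0⁴ + 5⁴ + 9⁴ = 13747
13747 → 1⁴ + 3⁴ + 7⁴ + 4⁴ + 7⁴ = 5140
5140 → 5⁴ + 1⁴ + 4⁴ + 0⁴ = 882
882 → 8⁴ + 8⁴ + 2⁴ = 8208
8208 → 8⁴ + 2⁴ + 0⁴ + 8⁴ = 8208  — 8208 repeats.
That took 9 steps.

9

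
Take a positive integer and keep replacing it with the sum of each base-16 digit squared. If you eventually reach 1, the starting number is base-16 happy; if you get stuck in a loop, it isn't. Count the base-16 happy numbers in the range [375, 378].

2

375: 375 → 99 → 45 → 173 → 269 → 170 → 200 → 208 → 169 → 181 → 146 → 85 → 50 → 13 → 169  — not base-16 happy
376: 376 → 114 → 53 → 34 → 8 → 64 → 16 → 1  — base-16 happy
377: 377 → 131 → 73 → 97 → 37 → 29 → 170 → 200 → 208 → 169 → 181 → 146 → 85 → 50 → 13 → 169  — not base-16 happy
378: 378 → 150 → 117 → 74 → 116 → 65 → 17 → 2 → 4 → 16 → 1  — base-16 happy
base-16 happy: 376, 378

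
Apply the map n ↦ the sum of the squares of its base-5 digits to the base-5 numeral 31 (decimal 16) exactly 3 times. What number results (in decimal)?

16

16 = (3,1)_5 → 3² + 1² = 9 + 1 = 10
10 = (2,0)_5 → 2² + 0² = 4 + 0 = 4
4 = (4)_5 → 4² = 16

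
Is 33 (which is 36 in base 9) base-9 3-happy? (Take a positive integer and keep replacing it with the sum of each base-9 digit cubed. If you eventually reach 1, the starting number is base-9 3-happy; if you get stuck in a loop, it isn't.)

not base-9 3-happy

33 = (3,6)_9 → 3³ + 6³ = 243
243 = (3,0,0)_9 → 3³ + 0³ + 0³ = 27
27 = (3,0)_9 → 3³ + 0³ = 27  — 27 already seen; the sequence cycles without reaching 1.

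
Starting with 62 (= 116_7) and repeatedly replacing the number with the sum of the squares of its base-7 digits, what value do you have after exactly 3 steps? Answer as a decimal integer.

52

62 = (1,1,6)_7 → 1² + 1² + 6² = 38
38 = (5,3)_7 → 5² + 3² = 34
34 = (4,6)_7 → 4² + 6² = 52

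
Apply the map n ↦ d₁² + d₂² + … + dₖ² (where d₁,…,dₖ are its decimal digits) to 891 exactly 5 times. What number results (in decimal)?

29

891 → 146
146 → 53
53 → 34
34 → 25
25 → 29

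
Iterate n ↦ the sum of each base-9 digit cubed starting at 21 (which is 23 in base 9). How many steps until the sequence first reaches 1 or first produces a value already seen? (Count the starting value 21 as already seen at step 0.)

6

21 = (2,3)_9 → 2³ + 3³ = 35
35 = (3,8)_9 → 3³ + 8³ = 539
539 = (6,5,8)_9 → 6³ + 5³ + 8³ = 853
853 = (1,1,4,7)_9 → 1³ + 1³ + 4³ + 7³ = 409
409 = (5,0,4)_9 → 5³ + 0³ + 4³ = 189
189 = (2,3,0)_9 → 2³ + 3³ + 0³ = 35  — 35 repeats.
That took 6 steps.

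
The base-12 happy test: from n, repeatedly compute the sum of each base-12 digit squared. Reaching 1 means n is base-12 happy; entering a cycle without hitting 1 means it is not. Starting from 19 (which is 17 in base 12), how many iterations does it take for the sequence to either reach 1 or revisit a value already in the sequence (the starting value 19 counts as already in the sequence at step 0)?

4

19 = (1,7)_12 → 1² + 7² = 50
50 = (4,2)_12 → 4² + 2² = 20
20 = (1,8)_12 → 1² + 8² = 65
65 = (5,5)_12 → 5² + 5² = 50  — 50 repeats.
That took 4 steps.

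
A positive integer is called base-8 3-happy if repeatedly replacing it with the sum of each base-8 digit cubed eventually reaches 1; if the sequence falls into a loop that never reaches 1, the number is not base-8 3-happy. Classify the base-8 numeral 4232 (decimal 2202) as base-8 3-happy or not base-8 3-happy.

base-8 3-happy

2202 = (4,2,3,2)_8 → 4³ + 2³ + 3³ + 2³ = 64 + 8 + 27 + 8 = 107
107 = (1,5,3)_8 → 1³ + 5³ + 3³ = 1 + 125 + 27 = 153
153 = (2,3,1)_8 → 2³ + 3³ + 1³ = 8 + 27 + 1 = 36
36 = (4,4)_8 → 4³ + 4³ = 64 + 64 = 128
128 = (2,0,0)_8 → 2³ + 0³ + 0³ = 8 + 0 + 0 = 8
8 = (1,0)_8 → 1³ + 0³ = 1 + 0 = 1  — reached 1.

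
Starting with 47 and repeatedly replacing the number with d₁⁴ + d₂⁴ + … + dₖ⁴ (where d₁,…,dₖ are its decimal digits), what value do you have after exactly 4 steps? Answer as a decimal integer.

1138

47 → 4⁴ + 7⁴ = 2657
2657 → 2⁴ + 6⁴ + 5⁴ + 7⁴ = 4338
4338 → 4⁴ + 3⁴ + 3⁴ + 8⁴ = 4514
4514 → 4⁴ + 5⁴ + 1⁴ + 4⁴ = 1138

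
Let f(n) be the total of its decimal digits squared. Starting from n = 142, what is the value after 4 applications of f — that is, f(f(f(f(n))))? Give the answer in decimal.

29

142 → 1² + 4² + 2² = 21
21 → 2² + 1² = 5
5 → 5² = 25
25 → 2² + 5² = 29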